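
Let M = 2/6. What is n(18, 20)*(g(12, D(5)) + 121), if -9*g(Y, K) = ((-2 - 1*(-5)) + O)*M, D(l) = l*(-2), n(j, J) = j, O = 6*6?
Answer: 2152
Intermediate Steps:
O = 36
D(l) = -2*l
M = 1/3 (M = 2*(1/6) = 1/3 ≈ 0.33333)
g(Y, K) = -13/9 (g(Y, K) = -((-2 - 1*(-5)) + 36)/(9*3) = -((-2 + 5) + 36)/(9*3) = -(3 + 36)/(9*3) = -13/(3*3) = -1/9*13 = -13/9)
n(18, 20)*(g(12, D(5)) + 121) = 18*(-13/9 + 121) = 18*(1076/9) = 2152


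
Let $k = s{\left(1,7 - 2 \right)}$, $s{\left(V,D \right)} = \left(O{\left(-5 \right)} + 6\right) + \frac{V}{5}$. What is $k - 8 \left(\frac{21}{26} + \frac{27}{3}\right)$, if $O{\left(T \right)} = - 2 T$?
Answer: $- \frac{4047}{65} \approx -62.262$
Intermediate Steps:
$s{\left(V,D \right)} = 16 + \frac{V}{5}$ ($s{\left(V,D \right)} = \left(\left(-2\right) \left(-5\right) + 6\right) + \frac{V}{5} = \left(10 + 6\right) + V \frac{1}{5} = 16 + \frac{V}{5}$)
$k = \frac{81}{5}$ ($k = 16 + \frac{1}{5} \cdot 1 = 16 + \frac{1}{5} = \frac{81}{5} \approx 16.2$)
$k - 8 \left(\frac{21}{26} + \frac{27}{3}\right) = \frac{81}{5} - 8 \left(\frac{21}{26} + \frac{27}{3}\right) = \frac{81}{5} - 8 \left(21 \cdot \frac{1}{26} + 27 \cdot \frac{1}{3}\right) = \frac{81}{5} - 8 \left(\frac{21}{26} + 9\right) = \frac{81}{5} - \frac{1020}{13} = - \frac{4047}{65}$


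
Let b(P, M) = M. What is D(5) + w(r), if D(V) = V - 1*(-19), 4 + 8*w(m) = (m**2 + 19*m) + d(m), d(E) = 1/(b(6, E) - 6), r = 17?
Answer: 8801/88 ≈ 100.01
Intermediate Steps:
d(E) = 1/(-6 + E) (d(E) = 1/(E - 6) = 1/(-6 + E))
w(m) = -1/2 + m**2/8 + 1/(8*(-6 + m)) + 19*m/8 (w(m) = -1/2 + ((m**2 + 19*m) + 1/(-6 + m))/8 = -1/2 + (m**2 + 1/(-6 + m) + 19*m)/8 = -1/2 + (m**2/8 + 1/(8*(-6 + m)) + 19*m/8) = -1/2 + m**2/8 + 1/(8*(-6 + m)) + 19*m/8)
D(V) = 19 + V (D(V) = V + 19 = 19 + V)
D(5) + w(r) = (19 + 5) + (1 + (-6 + 17)*(-4 + 17**2 + 19*17))/(8*(-6 + 17)) = 24 + (1/8)*(1 + 11*(-4 + 289 + 323))/11 = 24 + (1/8)*(1/11)*(1 + 11*608) = 24 + (1/8)*(1/11)*(1 + 6688) = 24 + (1/8)*(1/11)*6689 = 24 + 6689/88 = 8801/88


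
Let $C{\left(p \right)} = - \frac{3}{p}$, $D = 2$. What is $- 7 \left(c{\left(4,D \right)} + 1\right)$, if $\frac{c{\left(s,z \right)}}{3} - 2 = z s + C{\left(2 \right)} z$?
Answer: $-154$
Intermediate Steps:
$c{\left(s,z \right)} = 6 - \frac{9 z}{2} + 3 s z$ ($c{\left(s,z \right)} = 6 + 3 \left(z s + - \frac{3}{2} z\right) = 6 + 3 \left(s z + \left(-3\right) \frac{1}{2} z\right) = 6 + 3 \left(s z - \frac{3 z}{2}\right) = 6 + 3 \left(- \frac{3 z}{2} + s z\right) = 6 + \left(- \frac{9 z}{2} + 3 s z\right) = 6 - \frac{9 z}{2} + 3 s z$)
$- 7 \left(c{\left(4,D \right)} + 1\right) = - 7 \left(\left(6 - 9 + 3 \cdot 4 \cdot 2\right) + 1\right) = - 7 \left(\left(6 - 9 + 24\right) + 1\right) = - 7 \left(21 + 1\right) = \left(-7\right) 22 = -154$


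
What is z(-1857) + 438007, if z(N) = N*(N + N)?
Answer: 7334905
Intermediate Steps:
z(N) = 2*N**2 (z(N) = N*(2*N) = 2*N**2)
z(-1857) + 438007 = 2*(-1857)**2 + 438007 = 2*3448449 + 438007 = 6896898 + 438007 = 7334905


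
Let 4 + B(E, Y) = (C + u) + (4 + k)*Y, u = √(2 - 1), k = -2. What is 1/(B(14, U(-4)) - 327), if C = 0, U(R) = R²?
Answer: -1/298 ≈ -0.0033557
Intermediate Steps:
u = 1 (u = √1 = 1)
B(E, Y) = -3 + 2*Y (B(E, Y) = -4 + ((0 + 1) + (4 - 2)*Y) = -4 + (1 + 2*Y) = -3 + 2*Y)
1/(B(14, U(-4)) - 327) = 1/((-3 + 2*(-4)²) - 327) = 1/((-3 + 2*16) - 327) = 1/((-3 + 32) - 327) = 1/(29 - 327) = 1/(-298) = -1/298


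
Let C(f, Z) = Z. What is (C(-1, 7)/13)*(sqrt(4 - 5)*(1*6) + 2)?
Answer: 14/13 + 42*I/13 ≈ 1.0769 + 3.2308*I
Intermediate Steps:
(C(-1, 7)/13)*(sqrt(4 - 5)*(1*6) + 2) = (7/13)*(sqrt(4 - 5)*(1*6) + 2) = (7*(1/13))*(sqrt(-1)*6 + 2) = 7*(I*6 + 2)/13 = 7*(6*I + 2)/13 = 7*(2 + 6*I)/13 = 14/13 + 42*I/13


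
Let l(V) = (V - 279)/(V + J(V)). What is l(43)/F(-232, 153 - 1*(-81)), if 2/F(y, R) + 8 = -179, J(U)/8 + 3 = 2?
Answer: 22066/35 ≈ 630.46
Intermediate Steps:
J(U) = -8 (J(U) = -24 + 8*2 = -24 + 16 = -8)
l(V) = (-279 + V)/(-8 + V) (l(V) = (V - 279)/(V - 8) = (-279 + V)/(-8 + V))
F(y, R) = -2/187 (F(y, R) = 2/(-8 - 179) = 2/(-187) = 2*(-1/187) = -2/187)
l(43)/F(-232, 153 - 1*(-81)) = ((-279 + 43)/(-8 + 43))/(-2/187) = (-236/35)*(-187/2) = ((1/35)*(-236))*(-187/2) = -236/35*(-187/2) = 22066/35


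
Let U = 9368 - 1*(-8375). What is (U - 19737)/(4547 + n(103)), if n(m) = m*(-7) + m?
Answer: -1994/3929 ≈ -0.50751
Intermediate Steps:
n(m) = -6*m (n(m) = -7*m + m = -6*m)
U = 17743 (U = 9368 + 8375 = 17743)
(U - 19737)/(4547 + n(103)) = (17743 - 19737)/(4547 - 6*103) = -1994/(4547 - 618) = -1994/3929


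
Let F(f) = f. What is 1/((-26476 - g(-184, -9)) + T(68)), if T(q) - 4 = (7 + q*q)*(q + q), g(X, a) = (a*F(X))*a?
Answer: 1/618248 ≈ 1.6175e-6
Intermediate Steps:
g(X, a) = X*a² (g(X, a) = (a*X)*a = (X*a)*a = X*a²)
T(q) = 4 + 2*q*(7 + q²) (T(q) = 4 + (7 + q*q)*(q + q) = 4 + (7 + q²)*(2*q) = 4 + 2*q*(7 + q²))
1/((-26476 - g(-184, -9)) + T(68)) = 1/((-26476 - (-184)*(-9)²) + (4 + 2*68³ + 14*68)) = 1/((-26476 - (-184)*81) + (4 + 2*314432 + 952)) = 1/((-26476 - 1*(-14904)) + (4 + 628864 + 952)) = 1/((-26476 + 14904) + 629820) = 1/(-11572 + 629820) = 1/618248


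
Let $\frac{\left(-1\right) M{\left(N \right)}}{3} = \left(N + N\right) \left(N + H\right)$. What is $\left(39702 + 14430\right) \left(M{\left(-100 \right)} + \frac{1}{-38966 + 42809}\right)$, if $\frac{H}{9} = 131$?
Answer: $\frac{44892717778844}{1281} \approx 3.5045 \cdot 10^{10}$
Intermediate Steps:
$H = 1179$ ($H = 9 \cdot 131 = 1179$)
$M{\left(N \right)} = - 6 N \left(1179 + N\right)$ ($M{\left(N \right)} = - 3 \left(N + N\right) \left(N + 1179\right) = - 3 \cdot 2 N \left(1179 + N\right) = - 6 N \left(1179 + N\right)$)
$\left(39702 + 14430\right) \left(M{\left(-100 \right)} + \frac{1}{-38966 + 42809}\right) = \left(39702 + 14430\right) \left(\left(-6\right) \left(-100\right) \left(1179 - 100\right) + \frac{1}{-38966 + 42809}\right) = 54132 \left(\left(-6\right) \left(-100\right) 1079 + \frac{1}{3843}\right) = 54132 \left(647400 + \frac{1}{3843}\right) = 54132 \cdot \frac{2487958201}{3843} = \frac{44892717778844}{1281}$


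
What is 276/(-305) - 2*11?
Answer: -6986/305 ≈ -22.905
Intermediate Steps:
276/(-305) - 2*11 = 276*(-1/305) - 1*22 = -276/305 - 22 = -6986/305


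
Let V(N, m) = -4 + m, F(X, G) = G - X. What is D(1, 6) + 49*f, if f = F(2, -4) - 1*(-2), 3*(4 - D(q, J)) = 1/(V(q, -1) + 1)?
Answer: -2303/12 ≈ -191.92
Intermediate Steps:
D(q, J) = 49/12 (D(q, J) = 4 - 1/(3*((-4 - 1) + 1)) = 4 - 1/(3*(-5 + 1)) = 4 - ⅓/(-4) = 4 - ⅓*(-¼) = 4 + 1/12 = 49/12)
f = -4 (f = (-4 - 1*2) - 1*(-2) = (-4 - 2) + 2 = -6 + 2 = -4)
D(1, 6) + 49*f = 49/12 + 49*(-4) = 49/12 - 196 = -2303/12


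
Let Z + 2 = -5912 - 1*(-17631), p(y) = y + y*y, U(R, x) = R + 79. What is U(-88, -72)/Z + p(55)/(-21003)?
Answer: -36277387/246092151 ≈ -0.14741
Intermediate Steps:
U(R, x) = 79 + R
p(y) = y + y**2
Z = 11717 (Z = -2 + (-5912 - 1*(-17631)) = -2 + (-5912 + 17631) = -2 + 11719 = 11717)
U(-88, -72)/Z + p(55)/(-21003) = (79 - 88)/11717 + (55*(1 + 55))/(-21003) = -9*1/11717 + (55*56)*(-1/21003) = -9/11717 + 3080*(-1/21003) = -9/11717 - 3080/21003 = -36277387/246092151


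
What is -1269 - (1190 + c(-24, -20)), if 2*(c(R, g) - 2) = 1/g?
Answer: -98439/40 ≈ -2461.0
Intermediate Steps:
c(R, g) = 2 + 1/(2*g)
-1269 - (1190 + c(-24, -20)) = -1269 - (1190 + (2 + (1/2)/(-20))) = -1269 - (1190 + (2 + (1/2)*(-1/20))) = -1269 - (1190 + (2 - 1/40)) = -1269 - (1190 + 79/40) = -1269 - 1*47679/40 = -1269 - 47679/40 = -98439/40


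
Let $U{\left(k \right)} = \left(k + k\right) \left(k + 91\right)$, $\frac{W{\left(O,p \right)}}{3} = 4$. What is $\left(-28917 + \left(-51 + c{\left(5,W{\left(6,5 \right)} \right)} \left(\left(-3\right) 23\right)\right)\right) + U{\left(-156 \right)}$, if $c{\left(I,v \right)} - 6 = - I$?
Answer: $-8757$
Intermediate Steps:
$W{\left(O,p \right)} = 12$ ($W{\left(O,p \right)} = 3 \cdot 4 = 12$)
$c{\left(I,v \right)} = 6 - I$
$U{\left(k \right)} = 2 k \left(91 + k\right)$
$\left(-28917 + \left(-51 + c{\left(5,W{\left(6,5 \right)} \right)} \left(\left(-3\right) 23\right)\right)\right) + U{\left(-156 \right)} = \left(-28917 + \left(-51 + \left(6 - 5\right) \left(\left(-3\right) 23\right)\right)\right) + 2 \left(-156\right) \left(91 - 156\right) = \left(-28917 + \left(-51 + \left(6 - 5\right) \left(-69\right)\right)\right) + 2 \left(-156\right) \left(-65\right) = \left(-28917 + \left(-51 + 1 \left(-69\right)\right)\right) + 20280 = \left(-28917 - 120\right) + 20280 = -29037 + 20280 = -8757$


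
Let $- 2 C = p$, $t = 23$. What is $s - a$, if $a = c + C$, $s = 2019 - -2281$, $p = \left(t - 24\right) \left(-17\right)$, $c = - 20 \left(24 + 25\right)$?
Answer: $\frac{10577}{2} \approx 5288.5$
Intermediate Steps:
$c = -980$ ($c = \left(-20\right) 49 = -980$)
$p = 17$ ($p = \left(23 - 24\right) \left(-17\right) = \left(-1\right) \left(-17\right) = 17$)
$C = - \frac{17}{2}$ ($C = \left(- \frac{1}{2}\right) 17 = - \frac{17}{2} \approx -8.5$)
$s = 4300$ ($s = 2019 + 2281 = 4300$)
$a = - \frac{1977}{2}$ ($a = -980 - \frac{17}{2} = - \frac{1977}{2} \approx -988.5$)
$s - a = 4300 - - \frac{1977}{2} = 4300 + \frac{1977}{2} = \frac{10577}{2}$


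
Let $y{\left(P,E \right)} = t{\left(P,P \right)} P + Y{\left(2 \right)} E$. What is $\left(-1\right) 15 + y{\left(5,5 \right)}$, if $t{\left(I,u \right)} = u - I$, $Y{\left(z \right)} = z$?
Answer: $-5$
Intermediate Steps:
$y{\left(P,E \right)} = 2 E$ ($y{\left(P,E \right)} = \left(P - P\right) P + 2 E = 0 P + 2 E = 0 + 2 E = 2 E$)
$\left(-1\right) 15 + y{\left(5,5 \right)} = \left(-1\right) 15 + 2 \cdot 5 = -15 + 10 = -5$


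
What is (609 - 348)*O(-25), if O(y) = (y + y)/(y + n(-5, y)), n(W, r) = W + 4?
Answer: 6525/13 ≈ 501.92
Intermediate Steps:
n(W, r) = 4 + W
O(y) = 2*y/(-1 + y) (O(y) = (y + y)/(y + (4 - 5)) = (2*y)/(y - 1) = (2*y)/(-1 + y) = 2*y/(-1 + y))
(609 - 348)*O(-25) = (609 - 348)*(2*(-25)/(-1 - 25)) = 261*(2*(-25)/(-26)) = 261*(2*(-25)*(-1/26)) = 261*(25/13) = 6525/13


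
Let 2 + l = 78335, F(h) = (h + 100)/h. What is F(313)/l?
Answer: 413/24518229 ≈ 1.6845e-5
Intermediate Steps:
F(h) = (100 + h)/h
l = 78333 (l = -2 + 78335 = 78333)
F(313)/l = ((100 + 313)/313)/78333 = ((1/313)*413)*(1/78333) = (413/313)*(1/78333) = 413/24518229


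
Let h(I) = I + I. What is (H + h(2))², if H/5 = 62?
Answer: 98596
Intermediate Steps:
H = 310 (H = 5*62 = 310)
h(I) = 2*I
(H + h(2))² = (310 + 2*2)² = (310 + 4)² = 314² = 98596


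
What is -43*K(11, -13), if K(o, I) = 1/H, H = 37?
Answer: -43/37 ≈ -1.1622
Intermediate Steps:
K(o, I) = 1/37
-43*K(11, -13) = -43*1/37 = -43/37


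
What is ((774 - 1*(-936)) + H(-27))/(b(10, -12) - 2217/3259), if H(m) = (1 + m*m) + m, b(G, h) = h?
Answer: -413893/2175 ≈ -190.30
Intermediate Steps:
H(m) = 1 + m + m**2 (H(m) = (1 + m**2) + m = 1 + m + m**2)
((774 - 1*(-936)) + H(-27))/(b(10, -12) - 2217/3259) = ((774 - 1*(-936)) + (1 - 27 + (-27)**2))/(-12 - 2217/3259) = ((774 + 936) + (1 - 27 + 729))/(-12 - 2217*1/3259) = (1710 + 703)/(-12 - 2217/3259) = 2413/(-41325/3259) = 2413*(-3259/41325) = -413893/2175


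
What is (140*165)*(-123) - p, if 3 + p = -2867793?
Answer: 26496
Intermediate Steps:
p = -2867796 (p = -3 - 2867793 = -2867796)
(140*165)*(-123) - p = (140*165)*(-123) - 1*(-2867796) = 23100*(-123) + 2867796 = -2841300 + 2867796 = 26496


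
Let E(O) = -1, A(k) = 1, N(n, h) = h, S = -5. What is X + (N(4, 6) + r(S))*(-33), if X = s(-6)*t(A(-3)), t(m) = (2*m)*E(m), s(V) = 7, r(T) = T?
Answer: -47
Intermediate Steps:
t(m) = -2*m (t(m) = (2*m)*(-1) = -2*m)
X = -14 (X = 7*(-2*1) = 7*(-2) = -14)
X + (N(4, 6) + r(S))*(-33) = -14 + (6 - 5)*(-33) = -14 + 1*(-33) = -14 - 33 = -47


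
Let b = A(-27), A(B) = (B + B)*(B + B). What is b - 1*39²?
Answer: 1395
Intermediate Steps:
A(B) = 4*B² (A(B) = (2*B)*(2*B) = 4*B²)
b = 2916 (b = 4*(-27)² = 4*729 = 2916)
b - 1*39² = 2916 - 1*39² = 2916 - 1*1521 = 2916 - 1521 = 1395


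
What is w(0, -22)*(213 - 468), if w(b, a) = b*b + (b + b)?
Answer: 0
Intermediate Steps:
w(b, a) = b² + 2*b
w(0, -22)*(213 - 468) = (0*(2 + 0))*(213 - 468) = (0*2)*(-255) = 0*(-255) = 0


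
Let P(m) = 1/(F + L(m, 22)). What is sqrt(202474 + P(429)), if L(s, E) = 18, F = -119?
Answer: sqrt(2065437173)/101 ≈ 449.97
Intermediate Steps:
P(m) = -1/101 (P(m) = 1/(-119 + 18) = 1/(-101) = -1/101)
sqrt(202474 + P(429)) = sqrt(202474 - 1/101) = sqrt(20449873/101) = sqrt(2065437173)/101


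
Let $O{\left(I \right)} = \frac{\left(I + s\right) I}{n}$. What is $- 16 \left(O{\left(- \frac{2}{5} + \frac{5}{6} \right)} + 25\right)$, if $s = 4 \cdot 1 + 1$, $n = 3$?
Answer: $- \frac{278476}{675} \approx -412.56$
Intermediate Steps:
$s = 5$ ($s = 4 + 1 = 5$)
$O{\left(I \right)} = \frac{I \left(5 + I\right)}{3}$ ($O{\left(I \right)} = \frac{\left(I + 5\right) I}{3} = \left(5 + I\right) I \frac{1}{3} = I \left(5 + I\right) \frac{1}{3} = \frac{I \left(5 + I\right)}{3}$)
$- 16 \left(O{\left(- \frac{2}{5} + \frac{5}{6} \right)} + 25\right) = - 16 \left(\frac{\left(- \frac{2}{5} + \frac{5}{6}\right) \left(5 + \left(- \frac{2}{5} + \frac{5}{6}\right)\right)}{3} + 25\right) = - 16 \left(\frac{1}{3} \cdot \frac{13}{30} \left(5 + \frac{13}{30}\right) + 25\right) = - 16 \left(\frac{1}{3} \cdot \frac{13}{30} \cdot \frac{163}{30} + 25\right) = - 16 \left(\frac{2119}{2700} + 25\right) = \left(-16\right) \frac{69619}{2700} = - \frac{278476}{675}$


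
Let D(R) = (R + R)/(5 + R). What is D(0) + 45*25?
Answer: 1125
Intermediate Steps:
D(R) = 2*R/(5 + R) (D(R) = (2*R)/(5 + R) = 2*R/(5 + R))
D(0) + 45*25 = 2*0/(5 + 0) + 45*25 = 2*0/5 + 1125 = 2*0*(⅕) + 1125 = 0 + 1125 = 1125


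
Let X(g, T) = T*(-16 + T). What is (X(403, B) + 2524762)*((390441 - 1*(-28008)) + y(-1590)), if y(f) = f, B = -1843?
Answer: 2480685806241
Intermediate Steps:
(X(403, B) + 2524762)*((390441 - 1*(-28008)) + y(-1590)) = (-1843*(-16 - 1843) + 2524762)*((390441 - 1*(-28008)) - 1590) = (-1843*(-1859) + 2524762)*((390441 + 28008) - 1590) = (3426137 + 2524762)*(418449 - 1590) = 5950899*416859 = 2480685806241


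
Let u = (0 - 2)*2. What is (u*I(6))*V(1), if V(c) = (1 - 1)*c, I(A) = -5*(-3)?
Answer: 0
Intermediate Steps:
u = -4 (u = -2*2 = -4)
I(A) = 15
V(c) = 0 (V(c) = 0*c = 0)
(u*I(6))*V(1) = -4*15*0 = -60*0 = 0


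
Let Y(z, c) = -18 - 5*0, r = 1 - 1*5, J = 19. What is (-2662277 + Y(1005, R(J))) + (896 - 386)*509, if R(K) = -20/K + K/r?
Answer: -2402705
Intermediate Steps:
r = -4 (r = 1 - 5 = -4)
R(K) = -20/K - K/4 (R(K) = -20/K + K/(-4) = -20/K + K*(-¼) = -20/K - K/4)
Y(z, c) = -18 (Y(z, c) = -18 + 0 = -18)
(-2662277 + Y(1005, R(J))) + (896 - 386)*509 = (-2662277 - 18) + (896 - 386)*509 = -2662295 + 510*509 = -2662295 + 259590 = -2402705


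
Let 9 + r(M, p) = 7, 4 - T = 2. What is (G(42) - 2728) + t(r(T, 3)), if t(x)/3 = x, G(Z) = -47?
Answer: -2781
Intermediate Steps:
T = 2 (T = 4 - 1*2 = 4 - 2 = 2)
r(M, p) = -2 (r(M, p) = -9 + 7 = -2)
t(x) = 3*x
(G(42) - 2728) + t(r(T, 3)) = (-47 - 2728) + 3*(-2) = -2775 - 6 = -2781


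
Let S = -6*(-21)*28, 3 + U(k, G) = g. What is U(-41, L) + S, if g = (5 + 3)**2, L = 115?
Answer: 3589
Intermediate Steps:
g = 64 (g = 8**2 = 64)
U(k, G) = 61 (U(k, G) = -3 + 64 = 61)
S = 3528 (S = 126*28 = 3528)
U(-41, L) + S = 61 + 3528 = 3589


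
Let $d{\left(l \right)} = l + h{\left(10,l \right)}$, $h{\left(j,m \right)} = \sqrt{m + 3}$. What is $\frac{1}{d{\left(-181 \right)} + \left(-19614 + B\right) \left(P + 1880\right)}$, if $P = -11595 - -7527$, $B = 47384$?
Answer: $- \frac{60760941}{3691891951205659} - \frac{i \sqrt{178}}{3691891951205659} \approx -1.6458 \cdot 10^{-8} - 3.6138 \cdot 10^{-15} i$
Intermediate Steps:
$P = -4068$ ($P = -11595 + 7527 = -4068$)
$h{\left(j,m \right)} = \sqrt{3 + m}$
$d{\left(l \right)} = l + \sqrt{3 + l}$
$\frac{1}{d{\left(-181 \right)} + \left(-19614 + B\right) \left(P + 1880\right)} = \frac{1}{\left(-181 + \sqrt{3 - 181}\right) + \left(-19614 + 47384\right) \left(-4068 + 1880\right)} = \frac{1}{\left(-181 + \sqrt{-178}\right) + 27770 \left(-2188\right)} = \frac{1}{\left(-181 + i \sqrt{178}\right) - 60760760} = \frac{1}{-60760941 + i \sqrt{178}}$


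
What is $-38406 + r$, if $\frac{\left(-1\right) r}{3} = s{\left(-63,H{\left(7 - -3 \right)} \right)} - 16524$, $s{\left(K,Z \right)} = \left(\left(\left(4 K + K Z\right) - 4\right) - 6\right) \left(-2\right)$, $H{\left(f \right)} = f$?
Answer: $5814$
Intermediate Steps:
$s{\left(K,Z \right)} = 20 - 8 K - 2 K Z$ ($s{\left(K,Z \right)} = \left(\left(-4 + 4 K + K Z\right) - 6\right) \left(-2\right) = \left(-10 + 4 K + K Z\right) \left(-2\right) = 20 - 8 K - 2 K Z$)
$r = 44220$ ($r = - 3 \left(\left(20 - -504 - - 126 \left(7 - -3\right)\right) - 16524\right) = - 3 \left(\left(20 + 504 - - 126 \left(7 + 3\right)\right) - 16524\right) = - 3 \left(\left(20 + 504 - \left(-126\right) 10\right) - 16524\right) = - 3 \left(\left(20 + 504 + 1260\right) - 16524\right) = - 3 \left(1784 - 16524\right) = \left(-3\right) \left(-14740\right) = 44220$)
$-38406 + r = -38406 + 44220 = 5814$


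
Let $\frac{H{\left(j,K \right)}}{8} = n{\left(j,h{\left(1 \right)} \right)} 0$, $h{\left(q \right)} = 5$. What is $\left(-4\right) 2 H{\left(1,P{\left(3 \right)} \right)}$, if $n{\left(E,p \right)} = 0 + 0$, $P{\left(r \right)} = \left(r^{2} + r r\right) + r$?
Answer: $0$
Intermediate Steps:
$P{\left(r \right)} = r + 2 r^{2}$ ($P{\left(r \right)} = \left(r^{2} + r^{2}\right) + r = 2 r^{2} + r = r + 2 r^{2}$)
$n{\left(E,p \right)} = 0$
$H{\left(j,K \right)} = 0$ ($H{\left(j,K \right)} = 8 \cdot 0 \cdot 0 = 8 \cdot 0 = 0$)
$\left(-4\right) 2 H{\left(1,P{\left(3 \right)} \right)} = \left(-4\right) 2 \cdot 0 = \left(-8\right) 0 = 0$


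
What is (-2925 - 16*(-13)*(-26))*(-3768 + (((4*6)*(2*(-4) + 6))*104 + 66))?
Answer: 72447102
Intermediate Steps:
(-2925 - 16*(-13)*(-26))*(-3768 + (((4*6)*(2*(-4) + 6))*104 + 66)) = (-2925 + 208*(-26))*(-3768 + ((24*(-8 + 6))*104 + 66)) = (-2925 - 5408)*(-3768 + ((24*(-2))*104 + 66)) = -8333*(-3768 + (-48*104 + 66)) = -8333*(-3768 + (-4992 + 66)) = -8333*(-3768 - 4926) = -8333*(-8694) = 72447102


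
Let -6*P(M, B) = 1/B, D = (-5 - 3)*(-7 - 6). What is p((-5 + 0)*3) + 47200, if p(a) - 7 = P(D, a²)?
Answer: 63729449/1350 ≈ 47207.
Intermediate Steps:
D = 104 (D = -8*(-13) = 104)
P(M, B) = -1/(6*B)
p(a) = 7 - 1/(6*a²)
p((-5 + 0)*3) + 47200 = (7 - 1/(9*(-5 + 0)²)/6) + 47200 = (7 - 1/(6*(-5*3)²)) + 47200 = (7 - ⅙/(-15)²) + 47200 = (7 - ⅙*1/225) + 47200 = (7 - 1/1350) + 47200 = 9449/1350 + 47200 = 63729449/1350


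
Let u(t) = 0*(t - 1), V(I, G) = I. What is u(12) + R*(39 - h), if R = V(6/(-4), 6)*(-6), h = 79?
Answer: -360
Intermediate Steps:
R = 9 (R = (6/(-4))*(-6) = (6*(-¼))*(-6) = -3/2*(-6) = 9)
u(t) = 0 (u(t) = 0*(-1 + t) = 0)
u(12) + R*(39 - h) = 0 + 9*(39 - 1*79) = 0 + 9*(39 - 79) = 0 + 9*(-40) = 0 - 360 = -360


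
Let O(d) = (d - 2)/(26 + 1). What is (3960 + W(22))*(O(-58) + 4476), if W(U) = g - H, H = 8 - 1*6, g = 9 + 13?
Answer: 160250720/9 ≈ 1.7806e+7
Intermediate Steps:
g = 22
O(d) = -2/27 + d/27 (O(d) = (-2 + d)/27 = (-2 + d)*(1/27) = -2/27 + d/27)
H = 2 (H = 8 - 6 = 2)
W(U) = 20 (W(U) = 22 - 1*2 = 22 - 2 = 20)
(3960 + W(22))*(O(-58) + 4476) = (3960 + 20)*((-2/27 + (1/27)*(-58)) + 4476) = 3980*((-2/27 - 58/27) + 4476) = 3980*(-20/9 + 4476) = 3980*(40264/9) = 160250720/9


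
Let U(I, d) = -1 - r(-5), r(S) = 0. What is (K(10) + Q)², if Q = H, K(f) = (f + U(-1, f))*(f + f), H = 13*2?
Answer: 42436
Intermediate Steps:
H = 26
U(I, d) = -1 (U(I, d) = -1 - 1*0 = -1 + 0 = -1)
K(f) = 2*f*(-1 + f) (K(f) = (f - 1)*(f + f) = (-1 + f)*(2*f) = 2*f*(-1 + f))
Q = 26
(K(10) + Q)² = (2*10*(-1 + 10) + 26)² = (2*10*9 + 26)² = (180 + 26)² = 206² = 42436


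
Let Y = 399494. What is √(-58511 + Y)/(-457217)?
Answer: -3*√37887/457217 ≈ -0.0012772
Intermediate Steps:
√(-58511 + Y)/(-457217) = √(-58511 + 399494)/(-457217) = √340983*(-1/457217) = (3*√37887)*(-1/457217) = -3*√37887/457217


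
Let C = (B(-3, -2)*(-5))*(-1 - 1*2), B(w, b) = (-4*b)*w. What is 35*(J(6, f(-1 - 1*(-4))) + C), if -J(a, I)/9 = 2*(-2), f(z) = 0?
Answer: -11340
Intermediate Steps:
B(w, b) = -4*b*w
J(a, I) = 36 (J(a, I) = -18*(-2) = -9*(-4) = 36)
C = -360 (C = (-4*(-2)*(-3)*(-5))*(-1 - 1*2) = (-24*(-5))*(-1 - 2) = 120*(-3) = -360)
35*(J(6, f(-1 - 1*(-4))) + C) = 35*(36 - 360) = 35*(-324) = -11340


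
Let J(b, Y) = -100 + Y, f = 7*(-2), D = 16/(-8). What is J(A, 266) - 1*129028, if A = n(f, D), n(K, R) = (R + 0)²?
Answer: -128862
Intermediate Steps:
D = -2 (D = 16*(-⅛) = -2)
f = -14
n(K, R) = R²
A = 4 (A = (-2)² = 4)
J(A, 266) - 1*129028 = (-100 + 266) - 1*129028 = 166 - 129028 = -128862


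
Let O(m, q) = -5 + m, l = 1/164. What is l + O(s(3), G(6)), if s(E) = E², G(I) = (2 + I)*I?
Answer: 657/164 ≈ 4.0061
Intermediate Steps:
G(I) = I*(2 + I)
l = 1/164 ≈ 0.0060976
l + O(s(3), G(6)) = 1/164 + (-5 + 3²) = 1/164 + (-5 + 9) = 1/164 + 4 = 657/164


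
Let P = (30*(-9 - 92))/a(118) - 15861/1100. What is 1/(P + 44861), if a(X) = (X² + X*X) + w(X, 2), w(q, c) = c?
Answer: 612700/27477433463 ≈ 2.2298e-5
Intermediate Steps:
a(X) = 2 + 2*X² (a(X) = (X² + X*X) + 2 = (X² + X²) + 2 = 2*X² + 2 = 2 + 2*X²)
P = -8901237/612700 (P = (30*(-9 - 92))/(2 + 2*118²) - 15861/1100 = (30*(-101))/(2 + 2*13924) - 15861*1/1100 = -3030/(2 + 27848) - 15861/1100 = -3030/27850 - 15861/1100 = -3030*1/27850 - 15861/1100 = -303/2785 - 15861/1100 = -8901237/612700 ≈ -14.528)
1/(P + 44861) = 1/(-8901237/612700 + 44861) = 1/(27477433463/612700) = 612700/27477433463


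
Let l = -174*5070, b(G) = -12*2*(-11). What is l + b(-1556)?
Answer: -881916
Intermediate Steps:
b(G) = 264 (b(G) = -24*(-11) = 264)
l = -882180
l + b(-1556) = -882180 + 264 = -881916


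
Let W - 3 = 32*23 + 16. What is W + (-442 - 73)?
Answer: 240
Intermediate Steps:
W = 755 (W = 3 + (32*23 + 16) = 3 + (736 + 16) = 3 + 752 = 755)
W + (-442 - 73) = 755 + (-442 - 73) = 755 - 515 = 240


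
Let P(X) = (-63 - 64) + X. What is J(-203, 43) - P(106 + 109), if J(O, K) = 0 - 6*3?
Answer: -106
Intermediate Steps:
J(O, K) = -18 (J(O, K) = 0 - 18 = -18)
P(X) = -127 + X
J(-203, 43) - P(106 + 109) = -18 - (-127 + (106 + 109)) = -18 - (-127 + 215) = -18 - 1*88 = -18 - 88 = -106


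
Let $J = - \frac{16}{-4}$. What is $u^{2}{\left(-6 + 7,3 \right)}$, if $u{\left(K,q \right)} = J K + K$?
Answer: $25$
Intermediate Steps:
$J = 4$ ($J = \left(-16\right) \left(- \frac{1}{4}\right) = 4$)
$u{\left(K,q \right)} = 5 K$ ($u{\left(K,q \right)} = 4 K + K = 5 K$)
$u^{2}{\left(-6 + 7,3 \right)} = \left(5 \left(-6 + 7\right)\right)^{2} = \left(5 \cdot 1\right)^{2} = 5^{2} = 25$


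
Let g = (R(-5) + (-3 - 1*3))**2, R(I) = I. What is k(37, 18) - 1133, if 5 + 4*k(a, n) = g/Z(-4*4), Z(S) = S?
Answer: -72713/64 ≈ -1136.1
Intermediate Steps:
g = 121 (g = (-5 + (-3 - 1*3))**2 = (-5 + (-3 - 3))**2 = (-5 - 6)**2 = (-11)**2 = 121)
k(a, n) = -201/64 (k(a, n) = -5/4 + (121/((-4*4)))/4 = -5/4 + (121/(-16))/4 = -5/4 + (121*(-1/16))/4 = -5/4 + (1/4)*(-121/16) = -5/4 - 121/64 = -201/64)
k(37, 18) - 1133 = -201/64 - 1133 = -72713/64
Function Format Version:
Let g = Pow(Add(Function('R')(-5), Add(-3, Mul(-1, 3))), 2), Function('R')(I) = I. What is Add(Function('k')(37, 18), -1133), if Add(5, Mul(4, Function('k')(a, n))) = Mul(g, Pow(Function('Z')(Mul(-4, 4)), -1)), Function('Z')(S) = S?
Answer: Rational(-72713, 64) ≈ -1136.1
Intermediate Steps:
g = 121 (g = Pow(Add(-5, Add(-3, Mul(-1, 3))), 2) = Pow(Add(-5, Add(-3, -3)), 2) = Pow(Add(-5, -6), 2) = Pow(-11, 2) = 121)
Function('k')(a, n) = Rational(-201, 64) (Function('k')(a, n) = Add(Rational(-5, 4), Mul(Rational(1, 4), Mul(121, Pow(Mul(-4, 4), -1)))) = Add(Rational(-5, 4), Mul(Rational(1, 4), Mul(121, Pow(-16, -1)))) = Add(Rational(-5, 4), Mul(Rational(1, 4), Mul(121, Rational(-1, 16)))) = Add(Rational(-5, 4), Mul(Rational(1, 4), Rational(-121, 16))) = Add(Rational(-5, 4), Rational(-121, 64)) = Rational(-201, 64))
Add(Function('k')(37, 18), -1133) = Add(Rational(-201, 64), -1133) = Rational(-72713, 64)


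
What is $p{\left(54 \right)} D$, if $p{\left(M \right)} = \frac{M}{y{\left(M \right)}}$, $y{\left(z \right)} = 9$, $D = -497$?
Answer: $-2982$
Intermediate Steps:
$p{\left(M \right)} = \frac{M}{9}$
$p{\left(54 \right)} D = \frac{1}{9} \cdot 54 \left(-497\right) = 6 \left(-497\right) = -2982$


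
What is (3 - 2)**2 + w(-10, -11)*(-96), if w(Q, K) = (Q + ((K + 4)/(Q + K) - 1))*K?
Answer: -11263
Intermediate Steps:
w(Q, K) = K*(-1 + Q + (4 + K)/(K + Q)) (w(Q, K) = (Q + ((4 + K)/(K + Q) - 1))*K = (Q + (-1 + (4 + K)/(K + Q)))*K = (-1 + Q + (4 + K)/(K + Q))*K = K*(-1 + Q + (4 + K)/(K + Q)))
(3 - 2)**2 + w(-10, -11)*(-96) = (3 - 2)**2 - 11*(4 + (-10)**2 - 1*(-10) - 11*(-10))/(-11 - 10)*(-96) = 1**2 - 11*(4 + 100 + 10 + 110)/(-21)*(-96) = 1 - 11*(-1/21)*224*(-96) = 1 + (352/3)*(-96) = 1 - 11264 = -11263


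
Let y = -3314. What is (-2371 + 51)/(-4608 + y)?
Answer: 1160/3961 ≈ 0.29286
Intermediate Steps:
(-2371 + 51)/(-4608 + y) = (-2371 + 51)/(-4608 - 3314) = -2320/(-7922) = -2320*(-1/7922) = 1160/3961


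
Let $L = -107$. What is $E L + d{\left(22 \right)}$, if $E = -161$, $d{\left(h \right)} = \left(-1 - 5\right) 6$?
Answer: $17191$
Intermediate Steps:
$d{\left(h \right)} = -36$ ($d{\left(h \right)} = \left(-6\right) 6 = -36$)
$E L + d{\left(22 \right)} = \left(-161\right) \left(-107\right) - 36 = 17227 - 36 = 17191$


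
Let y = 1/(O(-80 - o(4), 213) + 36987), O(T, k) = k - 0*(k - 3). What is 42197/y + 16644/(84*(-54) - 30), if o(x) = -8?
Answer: 1194563309626/761 ≈ 1.5697e+9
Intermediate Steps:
O(T, k) = k (O(T, k) = k - 0*(-3 + k) = k - 1*0 = k + 0 = k)
y = 1/37200 (y = 1/(213 + 36987) = 1/37200 ≈ 2.6882e-5)
42197/y + 16644/(84*(-54) - 30) = 42197/(1/37200) + 16644/(84*(-54) - 30) = 42197*37200 + 16644/(-4536 - 30) = 1569728400 + 16644/(-4566) = 1569728400 + 16644*(-1/4566) = 1569728400 - 2774/761 = 1194563309626/761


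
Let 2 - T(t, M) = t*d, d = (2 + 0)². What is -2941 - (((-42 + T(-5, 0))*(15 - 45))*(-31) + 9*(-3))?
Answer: 15686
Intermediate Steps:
d = 4 (d = 2² = 4)
T(t, M) = 2 - 4*t (T(t, M) = 2 - t*4 = 2 - 4*t)
-2941 - (((-42 + T(-5, 0))*(15 - 45))*(-31) + 9*(-3)) = -2941 - (((-42 + (2 - 4*(-5)))*(15 - 45))*(-31) + 9*(-3)) = -2941 - (((-42 + (2 + 20))*(-30))*(-31) - 27) = -2941 - (((-42 + 22)*(-30))*(-31) - 27) = -2941 - (-20*(-30)*(-31) - 27) = -2941 - (600*(-31) - 27) = -2941 - (-18600 - 27) = -2941 - 1*(-18627) = -2941 + 18627 = 15686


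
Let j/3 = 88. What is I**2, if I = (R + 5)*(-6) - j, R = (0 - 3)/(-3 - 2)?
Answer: 2214144/25 ≈ 88566.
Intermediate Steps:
R = 3/5 (R = -3/(-5) = -3*(-1/5) = 3/5 ≈ 0.60000)
j = 264 (j = 3*88 = 264)
I = -1488/5 (I = (3/5 + 5)*(-6) - 1*264 = (28/5)*(-6) - 264 = -168/5 - 264 = -1488/5 ≈ -297.60)
I**2 = (-1488/5)**2 = 2214144/25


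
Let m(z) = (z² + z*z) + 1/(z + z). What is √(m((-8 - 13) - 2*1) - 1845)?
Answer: I*√1665338/46 ≈ 28.054*I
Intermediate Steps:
m(z) = 1/(2*z) + 2*z² (m(z) = (z² + z²) + 1/(2*z) = 2*z² + 1/(2*z) = 1/(2*z) + 2*z²)
√(m((-8 - 13) - 2*1) - 1845) = √((1 + 4*((-8 - 13) - 2*1)³)/(2*((-8 - 13) - 2*1)) - 1845) = √((1 + 4*(-21 - 2)³)/(2*(-21 - 2)) - 1845) = √((½)*(1 + 4*(-23)³)/(-23) - 1845) = √((½)*(-1/23)*(1 + 4*(-12167)) - 1845) = √((½)*(-1/23)*(1 - 48668) - 1845) = √((½)*(-1/23)*(-48667) - 1845) = √(48667/46 - 1845) = √(-36203/46) = I*√1665338/46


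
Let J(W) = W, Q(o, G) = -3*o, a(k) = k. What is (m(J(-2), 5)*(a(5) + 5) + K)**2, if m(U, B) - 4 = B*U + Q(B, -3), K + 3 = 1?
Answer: 44944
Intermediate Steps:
K = -2 (K = -3 + 1 = -2)
m(U, B) = 4 - 3*B + B*U (m(U, B) = 4 + (B*U - 3*B) = 4 + (-3*B + B*U) = 4 - 3*B + B*U)
(m(J(-2), 5)*(a(5) + 5) + K)**2 = ((4 - 3*5 + 5*(-2))*(5 + 5) - 2)**2 = ((4 - 15 - 10)*10 - 2)**2 = (-21*10 - 2)**2 = (-210 - 2)**2 = (-212)**2 = 44944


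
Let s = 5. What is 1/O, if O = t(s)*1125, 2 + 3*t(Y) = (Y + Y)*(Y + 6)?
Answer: 1/40500 ≈ 2.4691e-5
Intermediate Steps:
t(Y) = -⅔ + 2*Y*(6 + Y)/3 (t(Y) = -⅔ + ((Y + Y)*(Y + 6))/3 = -⅔ + ((2*Y)*(6 + Y))/3 = -⅔ + (2*Y*(6 + Y))/3 = -⅔ + 2*Y*(6 + Y)/3)
O = 40500 (O = (-⅔ + 4*5 + (⅔)*5²)*1125 = (-⅔ + 20 + (⅔)*25)*1125 = (-⅔ + 20 + 50/3)*1125 = 36*1125 = 40500)
1/O = 1/40500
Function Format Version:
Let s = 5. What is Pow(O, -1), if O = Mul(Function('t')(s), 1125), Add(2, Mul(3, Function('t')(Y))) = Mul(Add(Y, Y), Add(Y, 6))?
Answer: Rational(1, 40500) ≈ 2.4691e-5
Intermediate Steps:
Function('t')(Y) = Add(Rational(-2, 3), Mul(Rational(2, 3), Y, Add(6, Y))) (Function('t')(Y) = Add(Rational(-2, 3), Mul(Rational(1, 3), Mul(Add(Y, Y), Add(Y, 6)))) = Add(Rational(-2, 3), Mul(Rational(1, 3), Mul(Mul(2, Y), Add(6, Y)))) = Add(Rational(-2, 3), Mul(Rational(1, 3), Mul(2, Y, Add(6, Y)))) = Add(Rational(-2, 3), Mul(Rational(2, 3), Y, Add(6, Y))))
O = 40500 (O = Mul(Add(Rational(-2, 3), Mul(4, 5), Mul(Rational(2, 3), Pow(5, 2))), 1125) = Mul(Add(Rational(-2, 3), 20, Mul(Rational(2, 3), 25)), 1125) = Mul(Add(Rational(-2, 3), 20, Rational(50, 3)), 1125) = Mul(36, 1125) = 40500)
Pow(O, -1) = Pow(40500, -1) = Rational(1, 40500)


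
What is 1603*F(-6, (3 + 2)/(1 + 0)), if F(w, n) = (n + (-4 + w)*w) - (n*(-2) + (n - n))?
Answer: 120225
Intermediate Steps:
F(w, n) = 3*n + w*(-4 + w) (F(w, n) = (n + w*(-4 + w)) - (-2*n + 0) = (n + w*(-4 + w)) - (-2)*n = (n + w*(-4 + w)) + 2*n = 3*n + w*(-4 + w))
1603*F(-6, (3 + 2)/(1 + 0)) = 1603*((-6)² - 4*(-6) + 3*((3 + 2)/(1 + 0))) = 1603*(36 + 24 + 3*(5/1)) = 1603*(36 + 24 + 3*(5*1)) = 1603*(36 + 24 + 3*5) = 1603*(36 + 24 + 15) = 1603*75 = 120225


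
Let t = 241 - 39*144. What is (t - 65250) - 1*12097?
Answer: -82722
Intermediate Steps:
t = -5375 (t = 241 - 5616 = -5375)
(t - 65250) - 1*12097 = (-5375 - 65250) - 1*12097 = -70625 - 12097 = -82722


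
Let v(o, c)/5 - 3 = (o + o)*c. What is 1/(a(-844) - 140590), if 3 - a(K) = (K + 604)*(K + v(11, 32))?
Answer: 1/505253 ≈ 1.9792e-6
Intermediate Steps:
v(o, c) = 15 + 10*c*o (v(o, c) = 15 + 5*((o + o)*c) = 15 + 5*((2*o)*c) = 15 + 5*(2*c*o) = 15 + 10*c*o)
a(K) = 3 - (604 + K)*(3535 + K) (a(K) = 3 - (K + 604)*(K + (15 + 10*32*11)) = 3 - (604 + K)*(K + (15 + 3520)) = 3 - (604 + K)*(K + 3535) = 3 - (604 + K)*(3535 + K))
1/(a(-844) - 140590) = 1/((-2135137 - 1*(-844)**2 - 4139*(-844)) - 140590) = 1/((-2135137 - 1*712336 + 3493316) - 140590) = 1/((-2135137 - 712336 + 3493316) - 140590) = 1/(645843 - 140590) = 1/505253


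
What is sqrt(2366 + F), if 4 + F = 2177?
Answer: sqrt(4539) ≈ 67.372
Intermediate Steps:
F = 2173 (F = -4 + 2177 = 2173)
sqrt(2366 + F) = sqrt(2366 + 2173) = sqrt(4539)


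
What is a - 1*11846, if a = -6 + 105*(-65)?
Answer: -18677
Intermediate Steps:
a = -6831 (a = -6 - 6825 = -6831)
a - 1*11846 = -6831 - 1*11846 = -6831 - 11846 = -18677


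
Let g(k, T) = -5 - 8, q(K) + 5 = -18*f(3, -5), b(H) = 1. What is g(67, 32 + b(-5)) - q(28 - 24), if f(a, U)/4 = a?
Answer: 208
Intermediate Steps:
f(a, U) = 4*a
q(K) = -221 (q(K) = -5 - 72*3 = -5 - 18*12 = -5 - 216 = -221)
g(k, T) = -13
g(67, 32 + b(-5)) - q(28 - 24) = -13 - 1*(-221) = -13 + 221 = 208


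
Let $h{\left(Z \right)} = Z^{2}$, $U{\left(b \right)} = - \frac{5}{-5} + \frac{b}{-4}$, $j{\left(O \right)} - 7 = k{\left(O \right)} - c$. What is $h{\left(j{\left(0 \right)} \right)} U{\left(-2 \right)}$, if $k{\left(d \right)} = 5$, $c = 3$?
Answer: $\frac{243}{2} \approx 121.5$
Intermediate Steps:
$j{\left(O \right)} = 9$ ($j{\left(O \right)} = 7 + \left(5 - 3\right) = 7 + 2 = 9$)
$U{\left(b \right)} = 1 - \frac{b}{4}$ ($U{\left(b \right)} = \left(-5\right) \left(- \frac{1}{5}\right) + b \left(- \frac{1}{4}\right) = 1 - \frac{b}{4}$)
$h{\left(j{\left(0 \right)} \right)} U{\left(-2 \right)} = 9^{2} \left(1 - - \frac{1}{2}\right) = 81 \left(1 + \frac{1}{2}\right) = 81 \cdot \frac{3}{2} = \frac{243}{2}$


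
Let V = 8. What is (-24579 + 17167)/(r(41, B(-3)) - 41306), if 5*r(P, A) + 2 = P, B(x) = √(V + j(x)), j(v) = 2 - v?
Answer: 37060/206491 ≈ 0.17948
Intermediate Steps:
B(x) = √(10 - x) (B(x) = √(8 + (2 - x)) = √(10 - x))
r(P, A) = -⅖ + P/5
(-24579 + 17167)/(r(41, B(-3)) - 41306) = (-24579 + 17167)/((-⅖ + (⅕)*41) - 41306) = -7412/((-⅖ + 41/5) - 41306) = -7412/(39/5 - 41306) = -7412/(-206491/5) = -7412*(-5/206491) = 37060/206491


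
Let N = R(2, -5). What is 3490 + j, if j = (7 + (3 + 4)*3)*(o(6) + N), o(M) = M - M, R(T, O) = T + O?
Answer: 3406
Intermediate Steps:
R(T, O) = O + T
o(M) = 0
N = -3 (N = -5 + 2 = -3)
j = -84 (j = (7 + (3 + 4)*3)*(0 - 3) = (7 + 7*3)*(-3) = (7 + 21)*(-3) = 28*(-3) = -84)
3490 + j = 3490 - 84 = 3406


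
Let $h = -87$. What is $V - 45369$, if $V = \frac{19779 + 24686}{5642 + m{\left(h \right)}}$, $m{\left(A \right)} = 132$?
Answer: $- \frac{261916141}{5774} \approx -45361.0$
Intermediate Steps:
$V = \frac{44465}{5774}$ ($V = \frac{19779 + 24686}{5642 + 132} = \frac{44465}{5774} \approx 7.7009$)
$V - 45369 = \frac{44465}{5774} - 45369 = - \frac{261916141}{5774}$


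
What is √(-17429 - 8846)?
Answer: 5*I*√1051 ≈ 162.1*I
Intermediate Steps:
√(-17429 - 8846) = √(-26275) = 5*I*√1051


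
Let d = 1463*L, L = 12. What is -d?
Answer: -17556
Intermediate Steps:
d = 17556 (d = 1463*12 = 17556)
-d = -1*17556 = -17556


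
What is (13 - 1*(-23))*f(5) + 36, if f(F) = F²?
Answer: 936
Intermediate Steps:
(13 - 1*(-23))*f(5) + 36 = (13 - 1*(-23))*5² + 36 = (13 + 23)*25 + 36 = 36*25 + 36 = 900 + 36 = 936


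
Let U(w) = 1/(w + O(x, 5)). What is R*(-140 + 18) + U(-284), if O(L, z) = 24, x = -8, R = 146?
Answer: -4631121/260 ≈ -17812.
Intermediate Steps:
U(w) = 1/(24 + w) (U(w) = 1/(w + 24) = 1/(24 + w))
R*(-140 + 18) + U(-284) = 146*(-140 + 18) + 1/(24 - 284) = 146*(-122) + 1/(-260) = -17812 - 1/260 = -4631121/260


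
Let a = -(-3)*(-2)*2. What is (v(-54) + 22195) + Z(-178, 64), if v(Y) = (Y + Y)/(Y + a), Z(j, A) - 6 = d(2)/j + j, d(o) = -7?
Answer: 43124315/1958 ≈ 22025.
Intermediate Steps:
Z(j, A) = 6 + j - 7/j (Z(j, A) = 6 + (-7/j + j) = 6 + (j - 7/j) = 6 + j - 7/j)
a = -12 (a = -3*2*2 = -6*2 = -12)
v(Y) = 2*Y/(-12 + Y) (v(Y) = (Y + Y)/(Y - 12) = (2*Y)/(-12 + Y) = 2*Y/(-12 + Y))
(v(-54) + 22195) + Z(-178, 64) = (2*(-54)/(-12 - 54) + 22195) + (6 - 178 - 7/(-178)) = (2*(-54)/(-66) + 22195) + (6 - 178 - 7*(-1/178)) = (2*(-54)*(-1/66) + 22195) + (6 - 178 + 7/178) = (18/11 + 22195) - 30609/178 = 244163/11 - 30609/178 = 43124315/1958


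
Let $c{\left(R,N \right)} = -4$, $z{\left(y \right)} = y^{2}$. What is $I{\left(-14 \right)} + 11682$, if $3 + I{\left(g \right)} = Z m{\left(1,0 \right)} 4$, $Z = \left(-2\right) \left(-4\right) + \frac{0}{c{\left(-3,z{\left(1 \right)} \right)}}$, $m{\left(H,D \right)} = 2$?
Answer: $11743$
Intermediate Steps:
$Z = 8$ ($Z = \left(-2\right) \left(-4\right) + \frac{0}{-4} = 8 + 0 \left(- \frac{1}{4}\right) = 8 + 0 = 8$)
$I{\left(g \right)} = 61$ ($I{\left(g \right)} = -3 + 8 \cdot 2 \cdot 4 = -3 + 16 \cdot 4 = -3 + 64 = 61$)
$I{\left(-14 \right)} + 11682 = 61 + 11682 = 11743$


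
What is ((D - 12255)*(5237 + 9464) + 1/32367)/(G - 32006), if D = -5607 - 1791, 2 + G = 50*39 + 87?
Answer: 9351433278350/970071357 ≈ 9639.9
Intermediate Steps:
G = 2035 (G = -2 + (50*39 + 87) = -2 + (1950 + 87) = -2 + 2037 = 2035)
D = -7398
((D - 12255)*(5237 + 9464) + 1/32367)/(G - 32006) = ((-7398 - 12255)*(5237 + 9464) + 1/32367)/(2035 - 32006) = (-19653*14701 + 1/32367)/(-29971) = (-288918753 + 1/32367)*(-1/29971) = -9351433278350/32367*(-1/29971) = 9351433278350/970071357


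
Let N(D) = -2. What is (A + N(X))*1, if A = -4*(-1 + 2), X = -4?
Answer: -6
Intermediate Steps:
A = -4 (A = -4*1 = -4)
(A + N(X))*1 = (-4 - 2)*1 = -6*1 = -6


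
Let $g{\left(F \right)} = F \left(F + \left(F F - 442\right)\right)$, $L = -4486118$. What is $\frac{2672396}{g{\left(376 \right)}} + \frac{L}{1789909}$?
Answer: $- \frac{58393897037529}{23775611834260} \approx -2.456$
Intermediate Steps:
$g{\left(F \right)} = F \left(-442 + F + F^{2}\right)$ ($g{\left(F \right)} = F \left(F + \left(F^{2} - 442\right)\right) = F \left(F + \left(-442 + F^{2}\right)\right) = F \left(-442 + F + F^{2}\right)$)
$\frac{2672396}{g{\left(376 \right)}} + \frac{L}{1789909} = \frac{2672396}{376 \left(-442 + 376 + 376^{2}\right)} - \frac{4486118}{1789909} = \frac{2672396}{376 \left(-442 + 376 + 141376\right)} - \frac{4486118}{1789909} = \frac{2672396}{376 \cdot 141310} - \frac{4486118}{1789909} = \frac{2672396}{53132560} - \frac{4486118}{1789909} = 2672396 \cdot \frac{1}{53132560} - \frac{4486118}{1789909} = \frac{668099}{13283140} - \frac{4486118}{1789909} = - \frac{58393897037529}{23775611834260}$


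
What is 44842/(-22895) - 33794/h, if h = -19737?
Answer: -111332924/451878615 ≈ -0.24638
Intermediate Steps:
44842/(-22895) - 33794/h = 44842/(-22895) - 33794/(-19737) = 44842*(-1/22895) - 33794*(-1/19737) = -44842/22895 + 33794/19737 = -111332924/451878615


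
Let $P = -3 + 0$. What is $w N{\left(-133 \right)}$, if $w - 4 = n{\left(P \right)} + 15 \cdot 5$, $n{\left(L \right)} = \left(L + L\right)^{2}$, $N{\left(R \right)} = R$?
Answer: $-15295$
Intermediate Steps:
$P = -3$
$n{\left(L \right)} = 4 L^{2}$ ($n{\left(L \right)} = \left(2 L\right)^{2} = 4 L^{2}$)
$w = 115$ ($w = 4 + \left(4 \left(-3\right)^{2} + 15 \cdot 5\right) = 4 + \left(4 \cdot 9 + 75\right) = 4 + \left(36 + 75\right) = 4 + 111 = 115$)
$w N{\left(-133 \right)} = 115 \left(-133\right) = -15295$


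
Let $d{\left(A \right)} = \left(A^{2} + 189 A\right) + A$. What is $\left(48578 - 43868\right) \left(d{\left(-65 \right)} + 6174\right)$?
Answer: $-9189210$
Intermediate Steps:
$d{\left(A \right)} = A^{2} + 190 A$
$\left(48578 - 43868\right) \left(d{\left(-65 \right)} + 6174\right) = \left(48578 - 43868\right) \left(- 65 \left(190 - 65\right) + 6174\right) = 4710 \left(\left(-65\right) 125 + 6174\right) = 4710 \left(-8125 + 6174\right) = 4710 \left(-1951\right) = -9189210$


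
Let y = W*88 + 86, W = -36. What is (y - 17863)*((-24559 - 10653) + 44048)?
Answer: -185070020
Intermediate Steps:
y = -3082 (y = -36*88 + 86 = -3168 + 86 = -3082)
(y - 17863)*((-24559 - 10653) + 44048) = (-3082 - 17863)*((-24559 - 10653) + 44048) = -20945*(-35212 + 44048) = -20945*8836 = -185070020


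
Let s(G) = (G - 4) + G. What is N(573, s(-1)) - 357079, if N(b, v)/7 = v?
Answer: -357121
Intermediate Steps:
s(G) = -4 + 2*G (s(G) = (-4 + G) + G = -4 + 2*G)
N(b, v) = 7*v
N(573, s(-1)) - 357079 = 7*(-4 + 2*(-1)) - 357079 = 7*(-4 - 2) - 357079 = 7*(-6) - 357079 = -42 - 357079 = -357121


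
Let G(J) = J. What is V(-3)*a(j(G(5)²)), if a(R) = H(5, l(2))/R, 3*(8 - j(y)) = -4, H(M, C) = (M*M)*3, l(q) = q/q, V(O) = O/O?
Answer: 225/28 ≈ 8.0357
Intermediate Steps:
V(O) = 1
l(q) = 1
H(M, C) = 3*M² (H(M, C) = M²*3 = 3*M²)
j(y) = 28/3 (j(y) = 8 - ⅓*(-4) = 8 + 4/3 = 28/3)
a(R) = 75/R (a(R) = (3*5²)/R = (3*25)/R = 75/R)
V(-3)*a(j(G(5)²)) = 1*(75/(28/3)) = 1*(75*(3/28)) = 1*(225/28) = 225/28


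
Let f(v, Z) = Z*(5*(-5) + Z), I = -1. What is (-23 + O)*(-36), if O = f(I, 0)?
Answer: 828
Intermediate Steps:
f(v, Z) = Z*(-25 + Z)
O = 0 (O = 0*(-25 + 0) = 0*(-25) = 0)
(-23 + O)*(-36) = (-23 + 0)*(-36) = -23*(-36) = 828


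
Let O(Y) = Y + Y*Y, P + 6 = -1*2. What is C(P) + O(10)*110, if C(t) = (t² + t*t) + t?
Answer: 12220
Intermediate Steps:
P = -8 (P = -6 - 1*2 = -6 - 2 = -8)
C(t) = t + 2*t² (C(t) = (t² + t²) + t = 2*t² + t = t + 2*t²)
O(Y) = Y + Y²
C(P) + O(10)*110 = -8*(1 + 2*(-8)) + (10*(1 + 10))*110 = -8*(1 - 16) + (10*11)*110 = -8*(-15) + 110*110 = 120 + 12100 = 12220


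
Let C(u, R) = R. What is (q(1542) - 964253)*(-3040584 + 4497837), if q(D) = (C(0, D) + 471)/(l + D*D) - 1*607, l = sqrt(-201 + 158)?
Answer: 4371759*(-321620*sqrt(43) + 764736457009*I)/(sqrt(43) - 2377764*I) ≈ -1.406e+12 - 0.0029297*I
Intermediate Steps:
l = I*sqrt(43) (l = sqrt(-43) = I*sqrt(43) ≈ 6.5574*I)
q(D) = -607 + (471 + D)/(D**2 + I*sqrt(43)) (q(D) = (D + 471)/(I*sqrt(43) + D*D) - 1*607 = (471 + D)/(I*sqrt(43) + D**2) - 607 = (471 + D)/(D**2 + I*sqrt(43)) - 607 = -607 + (471 + D)/(D**2 + I*sqrt(43)))
(q(1542) - 964253)*(-3040584 + 4497837) = ((471 + 1542 - 607*1542**2 - 607*I*sqrt(43))/(1542**2 + I*sqrt(43)) - 964253)*(-3040584 + 4497837) = ((471 + 1542 - 607*2377764 - 607*I*sqrt(43))/(2377764 + I*sqrt(43)) - 964253)*1457253 = ((471 + 1542 - 1443302748 - 607*I*sqrt(43))/(2377764 + I*sqrt(43)) - 964253)*1457253 = ((-1443300735 - 607*I*sqrt(43))/(2377764 + I*sqrt(43)) - 964253)*1457253 = (-964253 + (-1443300735 - 607*I*sqrt(43))/(2377764 + I*sqrt(43)))*1457253 = -1405160577009 + 1457253*(-1443300735 - 607*I*sqrt(43))/(2377764 + I*sqrt(43))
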